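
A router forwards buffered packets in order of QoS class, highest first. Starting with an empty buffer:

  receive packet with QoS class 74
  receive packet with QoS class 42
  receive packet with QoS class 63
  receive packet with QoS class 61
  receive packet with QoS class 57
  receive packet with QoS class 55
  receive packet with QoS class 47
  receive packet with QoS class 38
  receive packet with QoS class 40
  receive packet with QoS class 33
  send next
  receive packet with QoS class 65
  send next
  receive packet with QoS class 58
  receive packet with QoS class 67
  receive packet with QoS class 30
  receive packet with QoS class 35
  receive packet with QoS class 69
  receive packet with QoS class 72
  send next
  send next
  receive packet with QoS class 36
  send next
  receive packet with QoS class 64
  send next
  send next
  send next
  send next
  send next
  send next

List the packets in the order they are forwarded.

insert 74 → {74}
insert 42 → {74, 42}
insert 63 → {74, 63, 42}
insert 61 → {74, 63, 61, 42}
insert 57 → {74, 63, 61, 57, 42}
insert 55 → {74, 63, 61, 57, 55, 42}
insert 47 → {74, 63, 61, 57, 55, 47, 42}
insert 38 → {74, 63, 61, 57, 55, 47, 42, 38}
insert 40 → {74, 63, 61, 57, 55, 47, 42, 40, 38}
insert 33 → {74, 63, 61, 57, 55, 47, 42, 40, 38, 33}
send next → 74; now {63, 61, 57, 55, 47, 42, 40, 38, 33}
insert 65 → {65, 63, 61, 57, 55, 47, 42, 40, 38, 33}
send next → 65; now {63, 61, 57, 55, 47, 42, 40, 38, 33}
insert 58 → {63, 61, 58, 57, 55, 47, 42, 40, 38, 33}
insert 67 → {67, 63, 61, 58, 57, 55, 47, 42, 40, 38, 33}
insert 30 → {67, 63, 61, 58, 57, 55, 47, 42, 40, 38, 33, 30}
insert 35 → {67, 63, 61, 58, 57, 55, 47, 42, 40, 38, 35, 33, 30}
insert 69 → {69, 67, 63, 61, 58, 57, 55, 47, 42, 40, 38, 35, 33, 30}
insert 72 → {72, 69, 67, 63, 61, 58, 57, 55, 47, 42, 40, 38, 35, 33, 30}
send next → 72; now {69, 67, 63, 61, 58, 57, 55, 47, 42, 40, 38, 35, 33, 30}
send next → 69; now {67, 63, 61, 58, 57, 55, 47, 42, 40, 38, 35, 33, 30}
insert 36 → {67, 63, 61, 58, 57, 55, 47, 42, 40, 38, 36, 35, 33, 30}
send next → 67; now {63, 61, 58, 57, 55, 47, 42, 40, 38, 36, 35, 33, 30}
insert 64 → {64, 63, 61, 58, 57, 55, 47, 42, 40, 38, 36, 35, 33, 30}
send next → 64; now {63, 61, 58, 57, 55, 47, 42, 40, 38, 36, 35, 33, 30}
send next → 63; now {61, 58, 57, 55, 47, 42, 40, 38, 36, 35, 33, 30}
send next → 61; now {58, 57, 55, 47, 42, 40, 38, 36, 35, 33, 30}
send next → 58; now {57, 55, 47, 42, 40, 38, 36, 35, 33, 30}
send next → 57; now {55, 47, 42, 40, 38, 36, 35, 33, 30}
send next → 55; now {47, 42, 40, 38, 36, 35, 33, 30}

74 → 65 → 72 → 69 → 67 → 64 → 63 → 61 → 58 → 57 → 55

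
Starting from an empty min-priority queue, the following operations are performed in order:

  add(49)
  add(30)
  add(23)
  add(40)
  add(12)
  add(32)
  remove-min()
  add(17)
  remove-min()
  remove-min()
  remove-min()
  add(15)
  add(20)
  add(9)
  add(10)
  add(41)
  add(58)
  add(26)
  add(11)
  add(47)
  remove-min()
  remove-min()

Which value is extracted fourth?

30

insert 49 → {49}
insert 30 → {30, 49}
insert 23 → {23, 30, 49}
insert 40 → {23, 30, 40, 49}
insert 12 → {12, 23, 30, 40, 49}
insert 32 → {12, 23, 30, 32, 40, 49}
remove-min → 12; now {23, 30, 32, 40, 49}
insert 17 → {17, 23, 30, 32, 40, 49}
remove-min → 17; now {23, 30, 32, 40, 49}
remove-min → 23; now {30, 32, 40, 49}
remove-min → 30; now {32, 40, 49}
insert 15 → {15, 32, 40, 49}
insert 20 → {15, 20, 32, 40, 49}
insert 9 → {9, 15, 20, 32, 40, 49}
insert 10 → {9, 10, 15, 20, 32, 40, 49}
insert 41 → {9, 10, 15, 20, 32, 40, 41, 49}
insert 58 → {9, 10, 15, 20, 32, 40, 41, 49, 58}
insert 26 → {9, 10, 15, 20, 26, 32, 40, 41, 49, 58}
insert 11 → {9, 10, 11, 15, 20, 26, 32, 40, 41, 49, 58}
insert 47 → {9, 10, 11, 15, 20, 26, 32, 40, 41, 47, 49, 58}
remove-min → 9; now {10, 11, 15, 20, 26, 32, 40, 41, 47, 49, 58}
remove-min → 10; now {11, 15, 20, 26, 32, 40, 41, 47, 49, 58}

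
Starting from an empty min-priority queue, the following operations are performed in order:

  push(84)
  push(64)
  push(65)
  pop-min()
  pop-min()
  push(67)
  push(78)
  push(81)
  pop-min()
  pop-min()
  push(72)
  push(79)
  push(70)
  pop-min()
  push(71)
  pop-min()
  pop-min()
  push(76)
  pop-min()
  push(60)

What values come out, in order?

insert 84 → {84}
insert 64 → {64, 84}
insert 65 → {64, 65, 84}
pop-min → 64; now {65, 84}
pop-min → 65; now {84}
insert 67 → {67, 84}
insert 78 → {67, 78, 84}
insert 81 → {67, 78, 81, 84}
pop-min → 67; now {78, 81, 84}
pop-min → 78; now {81, 84}
insert 72 → {72, 81, 84}
insert 79 → {72, 79, 81, 84}
insert 70 → {70, 72, 79, 81, 84}
pop-min → 70; now {72, 79, 81, 84}
insert 71 → {71, 72, 79, 81, 84}
pop-min → 71; now {72, 79, 81, 84}
pop-min → 72; now {79, 81, 84}
insert 76 → {76, 79, 81, 84}
pop-min → 76; now {79, 81, 84}
insert 60 → {60, 79, 81, 84}

[64, 65, 67, 78, 70, 71, 72, 76]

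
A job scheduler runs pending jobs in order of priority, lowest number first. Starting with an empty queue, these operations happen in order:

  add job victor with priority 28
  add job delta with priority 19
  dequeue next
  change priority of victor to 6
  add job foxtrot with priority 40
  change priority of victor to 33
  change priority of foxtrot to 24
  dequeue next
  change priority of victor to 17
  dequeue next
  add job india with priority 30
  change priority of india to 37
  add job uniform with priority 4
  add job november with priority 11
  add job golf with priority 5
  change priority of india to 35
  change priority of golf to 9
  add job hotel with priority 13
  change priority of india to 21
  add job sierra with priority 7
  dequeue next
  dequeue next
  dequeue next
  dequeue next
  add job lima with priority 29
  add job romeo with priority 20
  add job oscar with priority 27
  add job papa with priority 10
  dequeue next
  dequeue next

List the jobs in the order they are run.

add victor (priority 28) → {victor:28}
add delta (priority 19) → {delta:19, victor:28}
dequeue next → delta; now {victor:28}
update victor to priority 6 → {victor:6}
add foxtrot (priority 40) → {victor:6, foxtrot:40}
update victor to priority 33 → {victor:33, foxtrot:40}
update foxtrot to priority 24 → {foxtrot:24, victor:33}
dequeue next → foxtrot; now {victor:33}
update victor to priority 17 → {victor:17}
dequeue next → victor; now {}
add india (priority 30) → {india:30}
update india to priority 37 → {india:37}
add uniform (priority 4) → {uniform:4, india:37}
add november (priority 11) → {uniform:4, november:11, india:37}
add golf (priority 5) → {uniform:4, golf:5, november:11, india:37}
update india to priority 35 → {uniform:4, golf:5, november:11, india:35}
update golf to priority 9 → {uniform:4, golf:9, november:11, india:35}
add hotel (priority 13) → {uniform:4, golf:9, november:11, hotel:13, india:35}
update india to priority 21 → {uniform:4, golf:9, november:11, hotel:13, india:21}
add sierra (priority 7) → {uniform:4, sierra:7, golf:9, november:11, hotel:13, india:21}
dequeue next → uniform; now {sierra:7, golf:9, november:11, hotel:13, india:21}
dequeue next → sierra; now {golf:9, november:11, hotel:13, india:21}
dequeue next → golf; now {november:11, hotel:13, india:21}
dequeue next → november; now {hotel:13, india:21}
add lima (priority 29) → {hotel:13, india:21, lima:29}
add romeo (priority 20) → {hotel:13, romeo:20, india:21, lima:29}
add oscar (priority 27) → {hotel:13, romeo:20, india:21, oscar:27, lima:29}
add papa (priority 10) → {papa:10, hotel:13, romeo:20, india:21, oscar:27, lima:29}
dequeue next → papa; now {hotel:13, romeo:20, india:21, oscar:27, lima:29}
dequeue next → hotel; now {romeo:20, india:21, oscar:27, lima:29}

[delta, foxtrot, victor, uniform, sierra, golf, november, papa, hotel]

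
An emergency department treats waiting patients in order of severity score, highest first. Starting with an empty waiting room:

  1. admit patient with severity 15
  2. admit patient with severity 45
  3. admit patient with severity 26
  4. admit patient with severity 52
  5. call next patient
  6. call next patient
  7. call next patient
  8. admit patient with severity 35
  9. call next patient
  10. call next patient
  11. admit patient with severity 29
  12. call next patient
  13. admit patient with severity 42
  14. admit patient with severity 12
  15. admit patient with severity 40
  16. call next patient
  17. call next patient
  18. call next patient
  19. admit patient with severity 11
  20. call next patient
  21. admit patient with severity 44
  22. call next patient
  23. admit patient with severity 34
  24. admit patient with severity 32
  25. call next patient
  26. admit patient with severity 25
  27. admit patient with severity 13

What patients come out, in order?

insert 15 → {15}
insert 45 → {45, 15}
insert 26 → {45, 26, 15}
insert 52 → {52, 45, 26, 15}
call next patient → 52; now {45, 26, 15}
call next patient → 45; now {26, 15}
call next patient → 26; now {15}
insert 35 → {35, 15}
call next patient → 35; now {15}
call next patient → 15; now {}
insert 29 → {29}
call next patient → 29; now {}
insert 42 → {42}
insert 12 → {42, 12}
insert 40 → {42, 40, 12}
call next patient → 42; now {40, 12}
call next patient → 40; now {12}
call next patient → 12; now {}
insert 11 → {11}
call next patient → 11; now {}
insert 44 → {44}
call next patient → 44; now {}
insert 34 → {34}
insert 32 → {34, 32}
call next patient → 34; now {32}
insert 25 → {32, 25}
insert 13 → {32, 25, 13}

[52, 45, 26, 35, 15, 29, 42, 40, 12, 11, 44, 34]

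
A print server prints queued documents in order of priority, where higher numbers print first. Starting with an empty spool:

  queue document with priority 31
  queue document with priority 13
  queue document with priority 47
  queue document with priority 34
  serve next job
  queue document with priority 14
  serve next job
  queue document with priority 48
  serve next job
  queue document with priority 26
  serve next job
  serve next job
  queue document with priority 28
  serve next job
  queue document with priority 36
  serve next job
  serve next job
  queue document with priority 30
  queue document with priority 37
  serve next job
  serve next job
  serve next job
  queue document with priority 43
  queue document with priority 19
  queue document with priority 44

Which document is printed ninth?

37

insert 31 → {31}
insert 13 → {31, 13}
insert 47 → {47, 31, 13}
insert 34 → {47, 34, 31, 13}
serve next job → 47; now {34, 31, 13}
insert 14 → {34, 31, 14, 13}
serve next job → 34; now {31, 14, 13}
insert 48 → {48, 31, 14, 13}
serve next job → 48; now {31, 14, 13}
insert 26 → {31, 26, 14, 13}
serve next job → 31; now {26, 14, 13}
serve next job → 26; now {14, 13}
insert 28 → {28, 14, 13}
serve next job → 28; now {14, 13}
insert 36 → {36, 14, 13}
serve next job → 36; now {14, 13}
serve next job → 14; now {13}
insert 30 → {30, 13}
insert 37 → {37, 30, 13}
serve next job → 37; now {30, 13}
serve next job → 30; now {13}
serve next job → 13; now {}
insert 43 → {43}
insert 19 → {43, 19}
insert 44 → {44, 43, 19}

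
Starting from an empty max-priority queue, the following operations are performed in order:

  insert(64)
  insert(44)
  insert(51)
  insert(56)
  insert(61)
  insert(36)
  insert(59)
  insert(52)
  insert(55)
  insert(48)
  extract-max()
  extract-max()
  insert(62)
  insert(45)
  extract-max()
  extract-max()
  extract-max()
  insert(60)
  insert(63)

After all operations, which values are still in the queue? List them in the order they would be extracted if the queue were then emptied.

insert 64 → {64}
insert 44 → {64, 44}
insert 51 → {64, 51, 44}
insert 56 → {64, 56, 51, 44}
insert 61 → {64, 61, 56, 51, 44}
insert 36 → {64, 61, 56, 51, 44, 36}
insert 59 → {64, 61, 59, 56, 51, 44, 36}
insert 52 → {64, 61, 59, 56, 52, 51, 44, 36}
insert 55 → {64, 61, 59, 56, 55, 52, 51, 44, 36}
insert 48 → {64, 61, 59, 56, 55, 52, 51, 48, 44, 36}
extract-max → 64; now {61, 59, 56, 55, 52, 51, 48, 44, 36}
extract-max → 61; now {59, 56, 55, 52, 51, 48, 44, 36}
insert 62 → {62, 59, 56, 55, 52, 51, 48, 44, 36}
insert 45 → {62, 59, 56, 55, 52, 51, 48, 45, 44, 36}
extract-max → 62; now {59, 56, 55, 52, 51, 48, 45, 44, 36}
extract-max → 59; now {56, 55, 52, 51, 48, 45, 44, 36}
extract-max → 56; now {55, 52, 51, 48, 45, 44, 36}
insert 60 → {60, 55, 52, 51, 48, 45, 44, 36}
insert 63 → {63, 60, 55, 52, 51, 48, 45, 44, 36}

63, 60, 55, 52, 51, 48, 45, 44, 36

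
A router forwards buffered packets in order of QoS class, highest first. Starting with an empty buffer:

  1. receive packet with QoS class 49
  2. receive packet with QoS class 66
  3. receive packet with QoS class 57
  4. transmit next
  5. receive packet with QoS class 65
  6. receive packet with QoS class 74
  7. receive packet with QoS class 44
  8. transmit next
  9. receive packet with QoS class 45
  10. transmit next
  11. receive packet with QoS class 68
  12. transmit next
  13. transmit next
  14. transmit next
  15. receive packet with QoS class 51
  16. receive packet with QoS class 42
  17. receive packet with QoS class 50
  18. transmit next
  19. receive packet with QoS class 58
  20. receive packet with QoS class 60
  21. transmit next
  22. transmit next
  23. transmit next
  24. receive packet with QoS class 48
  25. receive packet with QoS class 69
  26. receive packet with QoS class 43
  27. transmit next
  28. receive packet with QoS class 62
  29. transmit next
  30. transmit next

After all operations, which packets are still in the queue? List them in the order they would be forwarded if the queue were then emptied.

45, 44, 43, 42

insert 49 → {49}
insert 66 → {66, 49}
insert 57 → {66, 57, 49}
transmit next → 66; now {57, 49}
insert 65 → {65, 57, 49}
insert 74 → {74, 65, 57, 49}
insert 44 → {74, 65, 57, 49, 44}
transmit next → 74; now {65, 57, 49, 44}
insert 45 → {65, 57, 49, 45, 44}
transmit next → 65; now {57, 49, 45, 44}
insert 68 → {68, 57, 49, 45, 44}
transmit next → 68; now {57, 49, 45, 44}
transmit next → 57; now {49, 45, 44}
transmit next → 49; now {45, 44}
insert 51 → {51, 45, 44}
insert 42 → {51, 45, 44, 42}
insert 50 → {51, 50, 45, 44, 42}
transmit next → 51; now {50, 45, 44, 42}
insert 58 → {58, 50, 45, 44, 42}
insert 60 → {60, 58, 50, 45, 44, 42}
transmit next → 60; now {58, 50, 45, 44, 42}
transmit next → 58; now {50, 45, 44, 42}
transmit next → 50; now {45, 44, 42}
insert 48 → {48, 45, 44, 42}
insert 69 → {69, 48, 45, 44, 42}
insert 43 → {69, 48, 45, 44, 43, 42}
transmit next → 69; now {48, 45, 44, 43, 42}
insert 62 → {62, 48, 45, 44, 43, 42}
transmit next → 62; now {48, 45, 44, 43, 42}
transmit next → 48; now {45, 44, 43, 42}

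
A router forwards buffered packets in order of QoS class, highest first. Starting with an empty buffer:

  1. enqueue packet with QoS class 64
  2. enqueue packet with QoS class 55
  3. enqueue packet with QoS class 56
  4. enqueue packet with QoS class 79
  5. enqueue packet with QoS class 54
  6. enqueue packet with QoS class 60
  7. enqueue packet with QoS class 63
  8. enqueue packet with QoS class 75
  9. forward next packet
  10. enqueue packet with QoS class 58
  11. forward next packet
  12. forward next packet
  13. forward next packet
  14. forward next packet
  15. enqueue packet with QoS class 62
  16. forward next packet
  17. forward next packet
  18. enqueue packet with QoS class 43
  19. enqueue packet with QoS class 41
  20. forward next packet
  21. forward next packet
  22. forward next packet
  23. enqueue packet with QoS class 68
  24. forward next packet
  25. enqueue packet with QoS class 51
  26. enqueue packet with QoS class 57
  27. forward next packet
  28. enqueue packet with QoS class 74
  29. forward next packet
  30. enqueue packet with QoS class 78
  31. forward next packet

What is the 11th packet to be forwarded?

insert 64 → {64}
insert 55 → {64, 55}
insert 56 → {64, 56, 55}
insert 79 → {79, 64, 56, 55}
insert 54 → {79, 64, 56, 55, 54}
insert 60 → {79, 64, 60, 56, 55, 54}
insert 63 → {79, 64, 63, 60, 56, 55, 54}
insert 75 → {79, 75, 64, 63, 60, 56, 55, 54}
forward next packet → 79; now {75, 64, 63, 60, 56, 55, 54}
insert 58 → {75, 64, 63, 60, 58, 56, 55, 54}
forward next packet → 75; now {64, 63, 60, 58, 56, 55, 54}
forward next packet → 64; now {63, 60, 58, 56, 55, 54}
forward next packet → 63; now {60, 58, 56, 55, 54}
forward next packet → 60; now {58, 56, 55, 54}
insert 62 → {62, 58, 56, 55, 54}
forward next packet → 62; now {58, 56, 55, 54}
forward next packet → 58; now {56, 55, 54}
insert 43 → {56, 55, 54, 43}
insert 41 → {56, 55, 54, 43, 41}
forward next packet → 56; now {55, 54, 43, 41}
forward next packet → 55; now {54, 43, 41}
forward next packet → 54; now {43, 41}
insert 68 → {68, 43, 41}
forward next packet → 68; now {43, 41}
insert 51 → {51, 43, 41}
insert 57 → {57, 51, 43, 41}
forward next packet → 57; now {51, 43, 41}
insert 74 → {74, 51, 43, 41}
forward next packet → 74; now {51, 43, 41}
insert 78 → {78, 51, 43, 41}
forward next packet → 78; now {51, 43, 41}

68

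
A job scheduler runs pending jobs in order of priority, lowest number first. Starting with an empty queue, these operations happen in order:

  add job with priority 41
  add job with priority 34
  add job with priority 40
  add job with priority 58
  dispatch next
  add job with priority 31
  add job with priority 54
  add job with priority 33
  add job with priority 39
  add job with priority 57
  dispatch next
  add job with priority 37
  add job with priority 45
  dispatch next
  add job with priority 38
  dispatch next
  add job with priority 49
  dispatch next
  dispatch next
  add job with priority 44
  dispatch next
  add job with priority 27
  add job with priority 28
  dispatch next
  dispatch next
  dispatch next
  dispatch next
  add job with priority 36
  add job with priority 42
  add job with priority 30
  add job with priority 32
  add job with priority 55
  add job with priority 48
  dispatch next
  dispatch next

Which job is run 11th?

44

insert 41 → {41}
insert 34 → {34, 41}
insert 40 → {34, 40, 41}
insert 58 → {34, 40, 41, 58}
dispatch next → 34; now {40, 41, 58}
insert 31 → {31, 40, 41, 58}
insert 54 → {31, 40, 41, 54, 58}
insert 33 → {31, 33, 40, 41, 54, 58}
insert 39 → {31, 33, 39, 40, 41, 54, 58}
insert 57 → {31, 33, 39, 40, 41, 54, 57, 58}
dispatch next → 31; now {33, 39, 40, 41, 54, 57, 58}
insert 37 → {33, 37, 39, 40, 41, 54, 57, 58}
insert 45 → {33, 37, 39, 40, 41, 45, 54, 57, 58}
dispatch next → 33; now {37, 39, 40, 41, 45, 54, 57, 58}
insert 38 → {37, 38, 39, 40, 41, 45, 54, 57, 58}
dispatch next → 37; now {38, 39, 40, 41, 45, 54, 57, 58}
insert 49 → {38, 39, 40, 41, 45, 49, 54, 57, 58}
dispatch next → 38; now {39, 40, 41, 45, 49, 54, 57, 58}
dispatch next → 39; now {40, 41, 45, 49, 54, 57, 58}
insert 44 → {40, 41, 44, 45, 49, 54, 57, 58}
dispatch next → 40; now {41, 44, 45, 49, 54, 57, 58}
insert 27 → {27, 41, 44, 45, 49, 54, 57, 58}
insert 28 → {27, 28, 41, 44, 45, 49, 54, 57, 58}
dispatch next → 27; now {28, 41, 44, 45, 49, 54, 57, 58}
dispatch next → 28; now {41, 44, 45, 49, 54, 57, 58}
dispatch next → 41; now {44, 45, 49, 54, 57, 58}
dispatch next → 44; now {45, 49, 54, 57, 58}
insert 36 → {36, 45, 49, 54, 57, 58}
insert 42 → {36, 42, 45, 49, 54, 57, 58}
insert 30 → {30, 36, 42, 45, 49, 54, 57, 58}
insert 32 → {30, 32, 36, 42, 45, 49, 54, 57, 58}
insert 55 → {30, 32, 36, 42, 45, 49, 54, 55, 57, 58}
insert 48 → {30, 32, 36, 42, 45, 48, 49, 54, 55, 57, 58}
dispatch next → 30; now {32, 36, 42, 45, 48, 49, 54, 55, 57, 58}
dispatch next → 32; now {36, 42, 45, 48, 49, 54, 55, 57, 58}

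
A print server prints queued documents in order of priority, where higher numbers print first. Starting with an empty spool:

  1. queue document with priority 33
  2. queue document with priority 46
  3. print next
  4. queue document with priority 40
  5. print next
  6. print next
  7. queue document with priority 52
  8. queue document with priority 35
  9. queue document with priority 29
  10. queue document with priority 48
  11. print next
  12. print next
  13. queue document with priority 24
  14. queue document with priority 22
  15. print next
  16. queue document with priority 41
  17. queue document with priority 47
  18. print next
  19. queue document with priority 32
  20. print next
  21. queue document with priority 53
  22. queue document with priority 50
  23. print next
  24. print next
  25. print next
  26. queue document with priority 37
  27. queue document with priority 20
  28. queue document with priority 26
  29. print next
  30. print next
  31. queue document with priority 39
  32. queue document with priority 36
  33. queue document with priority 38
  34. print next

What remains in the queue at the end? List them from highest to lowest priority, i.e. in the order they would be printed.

insert 33 → {33}
insert 46 → {46, 33}
print next → 46; now {33}
insert 40 → {40, 33}
print next → 40; now {33}
print next → 33; now {}
insert 52 → {52}
insert 35 → {52, 35}
insert 29 → {52, 35, 29}
insert 48 → {52, 48, 35, 29}
print next → 52; now {48, 35, 29}
print next → 48; now {35, 29}
insert 24 → {35, 29, 24}
insert 22 → {35, 29, 24, 22}
print next → 35; now {29, 24, 22}
insert 41 → {41, 29, 24, 22}
insert 47 → {47, 41, 29, 24, 22}
print next → 47; now {41, 29, 24, 22}
insert 32 → {41, 32, 29, 24, 22}
print next → 41; now {32, 29, 24, 22}
insert 53 → {53, 32, 29, 24, 22}
insert 50 → {53, 50, 32, 29, 24, 22}
print next → 53; now {50, 32, 29, 24, 22}
print next → 50; now {32, 29, 24, 22}
print next → 32; now {29, 24, 22}
insert 37 → {37, 29, 24, 22}
insert 20 → {37, 29, 24, 22, 20}
insert 26 → {37, 29, 26, 24, 22, 20}
print next → 37; now {29, 26, 24, 22, 20}
print next → 29; now {26, 24, 22, 20}
insert 39 → {39, 26, 24, 22, 20}
insert 36 → {39, 36, 26, 24, 22, 20}
insert 38 → {39, 38, 36, 26, 24, 22, 20}
print next → 39; now {38, 36, 26, 24, 22, 20}

38, 36, 26, 24, 22, 20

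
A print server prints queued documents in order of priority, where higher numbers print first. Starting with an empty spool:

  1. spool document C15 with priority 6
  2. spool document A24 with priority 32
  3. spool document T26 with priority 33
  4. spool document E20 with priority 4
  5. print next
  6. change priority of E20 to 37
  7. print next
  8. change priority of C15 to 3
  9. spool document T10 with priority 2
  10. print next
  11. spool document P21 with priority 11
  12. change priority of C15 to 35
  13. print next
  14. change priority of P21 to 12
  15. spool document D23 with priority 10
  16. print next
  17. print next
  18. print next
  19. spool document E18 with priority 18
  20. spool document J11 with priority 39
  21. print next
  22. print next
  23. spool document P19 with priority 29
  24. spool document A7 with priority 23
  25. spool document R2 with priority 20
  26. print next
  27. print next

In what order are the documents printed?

add C15 (priority 6) → {C15:6}
add A24 (priority 32) → {A24:32, C15:6}
add T26 (priority 33) → {T26:33, A24:32, C15:6}
add E20 (priority 4) → {T26:33, A24:32, C15:6, E20:4}
print next → T26; now {A24:32, C15:6, E20:4}
update E20 to priority 37 → {E20:37, A24:32, C15:6}
print next → E20; now {A24:32, C15:6}
update C15 to priority 3 → {A24:32, C15:3}
add T10 (priority 2) → {A24:32, C15:3, T10:2}
print next → A24; now {C15:3, T10:2}
add P21 (priority 11) → {P21:11, C15:3, T10:2}
update C15 to priority 35 → {C15:35, P21:11, T10:2}
print next → C15; now {P21:11, T10:2}
update P21 to priority 12 → {P21:12, T10:2}
add D23 (priority 10) → {P21:12, D23:10, T10:2}
print next → P21; now {D23:10, T10:2}
print next → D23; now {T10:2}
print next → T10; now {}
add E18 (priority 18) → {E18:18}
add J11 (priority 39) → {J11:39, E18:18}
print next → J11; now {E18:18}
print next → E18; now {}
add P19 (priority 29) → {P19:29}
add A7 (priority 23) → {P19:29, A7:23}
add R2 (priority 20) → {P19:29, A7:23, R2:20}
print next → P19; now {A7:23, R2:20}
print next → A7; now {R2:20}

[T26, E20, A24, C15, P21, D23, T10, J11, E18, P19, A7]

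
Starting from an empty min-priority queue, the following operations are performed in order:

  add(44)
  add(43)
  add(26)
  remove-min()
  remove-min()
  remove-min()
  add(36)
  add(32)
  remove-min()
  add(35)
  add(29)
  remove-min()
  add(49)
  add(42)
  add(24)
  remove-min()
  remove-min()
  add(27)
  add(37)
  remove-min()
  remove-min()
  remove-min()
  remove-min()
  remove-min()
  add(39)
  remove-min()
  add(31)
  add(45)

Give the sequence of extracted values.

insert 44 → {44}
insert 43 → {43, 44}
insert 26 → {26, 43, 44}
remove-min → 26; now {43, 44}
remove-min → 43; now {44}
remove-min → 44; now {}
insert 36 → {36}
insert 32 → {32, 36}
remove-min → 32; now {36}
insert 35 → {35, 36}
insert 29 → {29, 35, 36}
remove-min → 29; now {35, 36}
insert 49 → {35, 36, 49}
insert 42 → {35, 36, 42, 49}
insert 24 → {24, 35, 36, 42, 49}
remove-min → 24; now {35, 36, 42, 49}
remove-min → 35; now {36, 42, 49}
insert 27 → {27, 36, 42, 49}
insert 37 → {27, 36, 37, 42, 49}
remove-min → 27; now {36, 37, 42, 49}
remove-min → 36; now {37, 42, 49}
remove-min → 37; now {42, 49}
remove-min → 42; now {49}
remove-min → 49; now {}
insert 39 → {39}
remove-min → 39; now {}
insert 31 → {31}
insert 45 → {31, 45}

26, 43, 44, 32, 29, 24, 35, 27, 36, 37, 42, 49, 39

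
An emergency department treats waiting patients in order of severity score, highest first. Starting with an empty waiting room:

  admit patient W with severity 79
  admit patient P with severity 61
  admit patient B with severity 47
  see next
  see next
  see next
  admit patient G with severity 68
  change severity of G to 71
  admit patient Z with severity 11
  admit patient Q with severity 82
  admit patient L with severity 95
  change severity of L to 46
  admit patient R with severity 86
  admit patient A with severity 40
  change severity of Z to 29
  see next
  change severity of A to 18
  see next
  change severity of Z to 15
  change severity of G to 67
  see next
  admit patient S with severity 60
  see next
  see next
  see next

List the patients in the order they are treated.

W → P → B → R → Q → G → S → L → A

add W (severity 79) → {W:79}
add P (severity 61) → {W:79, P:61}
add B (severity 47) → {W:79, P:61, B:47}
see next → W; now {P:61, B:47}
see next → P; now {B:47}
see next → B; now {}
add G (severity 68) → {G:68}
update G to severity 71 → {G:71}
add Z (severity 11) → {G:71, Z:11}
add Q (severity 82) → {Q:82, G:71, Z:11}
add L (severity 95) → {L:95, Q:82, G:71, Z:11}
update L to severity 46 → {Q:82, G:71, L:46, Z:11}
add R (severity 86) → {R:86, Q:82, G:71, L:46, Z:11}
add A (severity 40) → {R:86, Q:82, G:71, L:46, A:40, Z:11}
update Z to severity 29 → {R:86, Q:82, G:71, L:46, A:40, Z:29}
see next → R; now {Q:82, G:71, L:46, A:40, Z:29}
update A to severity 18 → {Q:82, G:71, L:46, Z:29, A:18}
see next → Q; now {G:71, L:46, Z:29, A:18}
update Z to severity 15 → {G:71, L:46, A:18, Z:15}
update G to severity 67 → {G:67, L:46, A:18, Z:15}
see next → G; now {L:46, A:18, Z:15}
add S (severity 60) → {S:60, L:46, A:18, Z:15}
see next → S; now {L:46, A:18, Z:15}
see next → L; now {A:18, Z:15}
see next → A; now {Z:15}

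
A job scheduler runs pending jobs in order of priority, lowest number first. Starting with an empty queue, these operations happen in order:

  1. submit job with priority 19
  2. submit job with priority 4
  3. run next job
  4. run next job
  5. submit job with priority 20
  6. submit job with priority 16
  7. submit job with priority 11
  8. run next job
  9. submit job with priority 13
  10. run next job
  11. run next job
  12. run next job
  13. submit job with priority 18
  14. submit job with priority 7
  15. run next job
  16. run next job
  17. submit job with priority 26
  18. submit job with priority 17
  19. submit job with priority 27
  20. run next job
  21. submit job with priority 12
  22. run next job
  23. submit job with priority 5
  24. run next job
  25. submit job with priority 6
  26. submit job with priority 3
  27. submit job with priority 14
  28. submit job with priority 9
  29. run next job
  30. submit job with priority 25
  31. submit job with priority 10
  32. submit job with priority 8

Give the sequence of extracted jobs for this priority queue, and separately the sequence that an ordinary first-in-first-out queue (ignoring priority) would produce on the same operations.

insert 19 → {19}
insert 4 → {4, 19}
run next job → 4; now {19}
run next job → 19; now {}
insert 20 → {20}
insert 16 → {16, 20}
insert 11 → {11, 16, 20}
run next job → 11; now {16, 20}
insert 13 → {13, 16, 20}
run next job → 13; now {16, 20}
run next job → 16; now {20}
run next job → 20; now {}
insert 18 → {18}
insert 7 → {7, 18}
run next job → 7; now {18}
run next job → 18; now {}
insert 26 → {26}
insert 17 → {17, 26}
insert 27 → {17, 26, 27}
run next job → 17; now {26, 27}
insert 12 → {12, 26, 27}
run next job → 12; now {26, 27}
insert 5 → {5, 26, 27}
run next job → 5; now {26, 27}
insert 6 → {6, 26, 27}
insert 3 → {3, 6, 26, 27}
insert 14 → {3, 6, 14, 26, 27}
insert 9 → {3, 6, 9, 14, 26, 27}
run next job → 3; now {6, 9, 14, 26, 27}
insert 25 → {6, 9, 14, 25, 26, 27}
insert 10 → {6, 9, 10, 14, 25, 26, 27}
insert 8 → {6, 8, 9, 10, 14, 25, 26, 27}

priority queue: [4, 19, 11, 13, 16, 20, 7, 18, 17, 12, 5, 3]; FIFO queue: 19 → 4 → 20 → 16 → 11 → 13 → 18 → 7 → 26 → 17 → 27 → 12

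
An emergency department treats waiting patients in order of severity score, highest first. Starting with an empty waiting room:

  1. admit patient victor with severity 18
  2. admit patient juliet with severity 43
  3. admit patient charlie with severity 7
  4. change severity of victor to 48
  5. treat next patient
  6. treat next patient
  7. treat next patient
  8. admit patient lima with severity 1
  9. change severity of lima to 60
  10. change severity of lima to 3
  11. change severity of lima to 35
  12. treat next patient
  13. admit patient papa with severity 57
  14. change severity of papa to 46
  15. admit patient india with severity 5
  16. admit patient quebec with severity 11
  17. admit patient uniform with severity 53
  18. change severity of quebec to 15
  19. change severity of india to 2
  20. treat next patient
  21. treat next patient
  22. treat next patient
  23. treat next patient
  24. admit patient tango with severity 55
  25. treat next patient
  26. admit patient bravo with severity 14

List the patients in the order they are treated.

[victor, juliet, charlie, lima, uniform, papa, quebec, india, tango]

add victor (severity 18) → {victor:18}
add juliet (severity 43) → {juliet:43, victor:18}
add charlie (severity 7) → {juliet:43, victor:18, charlie:7}
update victor to severity 48 → {victor:48, juliet:43, charlie:7}
treat next patient → victor; now {juliet:43, charlie:7}
treat next patient → juliet; now {charlie:7}
treat next patient → charlie; now {}
add lima (severity 1) → {lima:1}
update lima to severity 60 → {lima:60}
update lima to severity 3 → {lima:3}
update lima to severity 35 → {lima:35}
treat next patient → lima; now {}
add papa (severity 57) → {papa:57}
update papa to severity 46 → {papa:46}
add india (severity 5) → {papa:46, india:5}
add quebec (severity 11) → {papa:46, quebec:11, india:5}
add uniform (severity 53) → {uniform:53, papa:46, quebec:11, india:5}
update quebec to severity 15 → {uniform:53, papa:46, quebec:15, india:5}
update india to severity 2 → {uniform:53, papa:46, quebec:15, india:2}
treat next patient → uniform; now {papa:46, quebec:15, india:2}
treat next patient → papa; now {quebec:15, india:2}
treat next patient → quebec; now {india:2}
treat next patient → india; now {}
add tango (severity 55) → {tango:55}
treat next patient → tango; now {}
add bravo (severity 14) → {bravo:14}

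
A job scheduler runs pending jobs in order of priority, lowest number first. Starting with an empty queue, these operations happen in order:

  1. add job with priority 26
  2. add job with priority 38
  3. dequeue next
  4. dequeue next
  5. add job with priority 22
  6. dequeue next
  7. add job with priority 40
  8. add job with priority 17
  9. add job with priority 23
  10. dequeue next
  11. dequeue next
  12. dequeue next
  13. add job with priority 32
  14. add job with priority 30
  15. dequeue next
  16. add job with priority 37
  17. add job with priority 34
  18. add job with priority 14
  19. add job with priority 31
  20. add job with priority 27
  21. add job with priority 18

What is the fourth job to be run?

17

insert 26 → {26}
insert 38 → {26, 38}
dequeue next → 26; now {38}
dequeue next → 38; now {}
insert 22 → {22}
dequeue next → 22; now {}
insert 40 → {40}
insert 17 → {17, 40}
insert 23 → {17, 23, 40}
dequeue next → 17; now {23, 40}
dequeue next → 23; now {40}
dequeue next → 40; now {}
insert 32 → {32}
insert 30 → {30, 32}
dequeue next → 30; now {32}
insert 37 → {32, 37}
insert 34 → {32, 34, 37}
insert 14 → {14, 32, 34, 37}
insert 31 → {14, 31, 32, 34, 37}
insert 27 → {14, 27, 31, 32, 34, 37}
insert 18 → {14, 18, 27, 31, 32, 34, 37}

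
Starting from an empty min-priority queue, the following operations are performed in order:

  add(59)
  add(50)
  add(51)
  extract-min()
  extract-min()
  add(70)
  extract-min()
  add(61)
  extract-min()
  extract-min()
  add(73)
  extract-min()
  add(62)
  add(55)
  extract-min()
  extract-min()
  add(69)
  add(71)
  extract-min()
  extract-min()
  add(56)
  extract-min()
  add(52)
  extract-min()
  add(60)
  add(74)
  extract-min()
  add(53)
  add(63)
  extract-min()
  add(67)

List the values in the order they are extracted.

[50, 51, 59, 61, 70, 73, 55, 62, 69, 71, 56, 52, 60, 53]

insert 59 → {59}
insert 50 → {50, 59}
insert 51 → {50, 51, 59}
extract-min → 50; now {51, 59}
extract-min → 51; now {59}
insert 70 → {59, 70}
extract-min → 59; now {70}
insert 61 → {61, 70}
extract-min → 61; now {70}
extract-min → 70; now {}
insert 73 → {73}
extract-min → 73; now {}
insert 62 → {62}
insert 55 → {55, 62}
extract-min → 55; now {62}
extract-min → 62; now {}
insert 69 → {69}
insert 71 → {69, 71}
extract-min → 69; now {71}
extract-min → 71; now {}
insert 56 → {56}
extract-min → 56; now {}
insert 52 → {52}
extract-min → 52; now {}
insert 60 → {60}
insert 74 → {60, 74}
extract-min → 60; now {74}
insert 53 → {53, 74}
insert 63 → {53, 63, 74}
extract-min → 53; now {63, 74}
insert 67 → {63, 67, 74}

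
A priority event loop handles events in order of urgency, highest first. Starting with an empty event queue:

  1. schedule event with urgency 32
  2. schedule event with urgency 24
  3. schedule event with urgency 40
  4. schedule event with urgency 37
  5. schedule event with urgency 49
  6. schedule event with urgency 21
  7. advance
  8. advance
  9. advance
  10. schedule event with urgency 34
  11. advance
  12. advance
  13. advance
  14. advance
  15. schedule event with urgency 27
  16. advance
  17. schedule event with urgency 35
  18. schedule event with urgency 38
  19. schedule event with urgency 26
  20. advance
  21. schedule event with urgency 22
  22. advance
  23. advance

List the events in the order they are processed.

[49, 40, 37, 34, 32, 24, 21, 27, 38, 35, 26]

insert 32 → {32}
insert 24 → {32, 24}
insert 40 → {40, 32, 24}
insert 37 → {40, 37, 32, 24}
insert 49 → {49, 40, 37, 32, 24}
insert 21 → {49, 40, 37, 32, 24, 21}
advance → 49; now {40, 37, 32, 24, 21}
advance → 40; now {37, 32, 24, 21}
advance → 37; now {32, 24, 21}
insert 34 → {34, 32, 24, 21}
advance → 34; now {32, 24, 21}
advance → 32; now {24, 21}
advance → 24; now {21}
advance → 21; now {}
insert 27 → {27}
advance → 27; now {}
insert 35 → {35}
insert 38 → {38, 35}
insert 26 → {38, 35, 26}
advance → 38; now {35, 26}
insert 22 → {35, 26, 22}
advance → 35; now {26, 22}
advance → 26; now {22}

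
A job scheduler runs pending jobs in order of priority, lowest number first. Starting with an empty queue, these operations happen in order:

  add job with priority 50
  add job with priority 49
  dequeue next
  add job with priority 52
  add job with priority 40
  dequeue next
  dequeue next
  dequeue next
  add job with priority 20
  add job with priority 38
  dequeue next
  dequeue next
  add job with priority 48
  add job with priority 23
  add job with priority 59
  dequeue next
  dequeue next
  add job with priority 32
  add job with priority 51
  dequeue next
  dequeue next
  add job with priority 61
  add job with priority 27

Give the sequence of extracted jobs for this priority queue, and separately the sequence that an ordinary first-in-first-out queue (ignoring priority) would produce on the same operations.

priority queue: 49 → 40 → 50 → 52 → 20 → 38 → 23 → 48 → 32 → 51; FIFO queue: 50, 49, 52, 40, 20, 38, 48, 23, 59, 32

insert 50 → {50}
insert 49 → {49, 50}
dequeue next → 49; now {50}
insert 52 → {50, 52}
insert 40 → {40, 50, 52}
dequeue next → 40; now {50, 52}
dequeue next → 50; now {52}
dequeue next → 52; now {}
insert 20 → {20}
insert 38 → {20, 38}
dequeue next → 20; now {38}
dequeue next → 38; now {}
insert 48 → {48}
insert 23 → {23, 48}
insert 59 → {23, 48, 59}
dequeue next → 23; now {48, 59}
dequeue next → 48; now {59}
insert 32 → {32, 59}
insert 51 → {32, 51, 59}
dequeue next → 32; now {51, 59}
dequeue next → 51; now {59}
insert 61 → {59, 61}
insert 27 → {27, 59, 61}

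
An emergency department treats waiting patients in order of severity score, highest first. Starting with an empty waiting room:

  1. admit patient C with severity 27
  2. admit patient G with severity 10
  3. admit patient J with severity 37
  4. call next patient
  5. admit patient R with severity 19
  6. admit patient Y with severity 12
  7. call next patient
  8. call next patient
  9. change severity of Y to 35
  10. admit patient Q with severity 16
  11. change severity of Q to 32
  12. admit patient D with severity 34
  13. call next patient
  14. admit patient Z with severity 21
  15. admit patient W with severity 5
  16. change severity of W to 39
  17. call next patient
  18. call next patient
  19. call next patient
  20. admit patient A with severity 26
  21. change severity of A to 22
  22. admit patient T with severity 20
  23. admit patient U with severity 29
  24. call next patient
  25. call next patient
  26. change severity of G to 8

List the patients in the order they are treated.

J, C, R, Y, W, D, Q, U, A

add C (severity 27) → {C:27}
add G (severity 10) → {C:27, G:10}
add J (severity 37) → {J:37, C:27, G:10}
call next patient → J; now {C:27, G:10}
add R (severity 19) → {C:27, R:19, G:10}
add Y (severity 12) → {C:27, R:19, Y:12, G:10}
call next patient → C; now {R:19, Y:12, G:10}
call next patient → R; now {Y:12, G:10}
update Y to severity 35 → {Y:35, G:10}
add Q (severity 16) → {Y:35, Q:16, G:10}
update Q to severity 32 → {Y:35, Q:32, G:10}
add D (severity 34) → {Y:35, D:34, Q:32, G:10}
call next patient → Y; now {D:34, Q:32, G:10}
add Z (severity 21) → {D:34, Q:32, Z:21, G:10}
add W (severity 5) → {D:34, Q:32, Z:21, G:10, W:5}
update W to severity 39 → {W:39, D:34, Q:32, Z:21, G:10}
call next patient → W; now {D:34, Q:32, Z:21, G:10}
call next patient → D; now {Q:32, Z:21, G:10}
call next patient → Q; now {Z:21, G:10}
add A (severity 26) → {A:26, Z:21, G:10}
update A to severity 22 → {A:22, Z:21, G:10}
add T (severity 20) → {A:22, Z:21, T:20, G:10}
add U (severity 29) → {U:29, A:22, Z:21, T:20, G:10}
call next patient → U; now {A:22, Z:21, T:20, G:10}
call next patient → A; now {Z:21, T:20, G:10}
update G to severity 8 → {Z:21, T:20, G:8}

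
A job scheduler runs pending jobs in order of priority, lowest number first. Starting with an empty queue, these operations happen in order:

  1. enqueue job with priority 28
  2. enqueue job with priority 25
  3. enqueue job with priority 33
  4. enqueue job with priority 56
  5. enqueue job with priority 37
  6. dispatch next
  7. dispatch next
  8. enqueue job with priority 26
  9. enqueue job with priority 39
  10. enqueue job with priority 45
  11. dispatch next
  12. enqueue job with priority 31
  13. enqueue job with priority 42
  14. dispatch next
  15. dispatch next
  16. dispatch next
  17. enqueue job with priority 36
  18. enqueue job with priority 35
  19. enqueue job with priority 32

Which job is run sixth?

37

insert 28 → {28}
insert 25 → {25, 28}
insert 33 → {25, 28, 33}
insert 56 → {25, 28, 33, 56}
insert 37 → {25, 28, 33, 37, 56}
dispatch next → 25; now {28, 33, 37, 56}
dispatch next → 28; now {33, 37, 56}
insert 26 → {26, 33, 37, 56}
insert 39 → {26, 33, 37, 39, 56}
insert 45 → {26, 33, 37, 39, 45, 56}
dispatch next → 26; now {33, 37, 39, 45, 56}
insert 31 → {31, 33, 37, 39, 45, 56}
insert 42 → {31, 33, 37, 39, 42, 45, 56}
dispatch next → 31; now {33, 37, 39, 42, 45, 56}
dispatch next → 33; now {37, 39, 42, 45, 56}
dispatch next → 37; now {39, 42, 45, 56}
insert 36 → {36, 39, 42, 45, 56}
insert 35 → {35, 36, 39, 42, 45, 56}
insert 32 → {32, 35, 36, 39, 42, 45, 56}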